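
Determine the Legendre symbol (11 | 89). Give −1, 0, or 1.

1

Reciprocity: 11 ≡ 3 and 89 ≡ 1 (mod 4), so (11/89) = +(89/11).
Reduce top mod 11: now compute (1/11).
Reached (1/11) = 1. Collecting the sign flips along the way, the symbol is +1.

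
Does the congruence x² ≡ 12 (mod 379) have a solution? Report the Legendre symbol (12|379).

-1

Euler's criterion: (12/379) ≡ 12^189 (mod 379).
12^2 ≡ 144 (mod 379)
12^4 ≡ 270 (mod 379)
12^8 ≡ 132 (mod 379)
12^16 ≡ 369 (mod 379)
12^32 ≡ 100 (mod 379)
12^64 ≡ 146 (mod 379)
12^128 ≡ 92 (mod 379)
12^189 = 12^(128+32+16+8+4+1) ≡ 378 (mod 379).
Result is 378 ≡ −1, so (12/379) = −1.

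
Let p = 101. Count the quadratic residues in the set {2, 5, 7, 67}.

(2/101) = -1 → non-residue.
(5/101) = +1 → QR.
(7/101) = -1 → non-residue.
(67/101) = -1 → non-residue.
Total quadratic residues among the 4: 1.

1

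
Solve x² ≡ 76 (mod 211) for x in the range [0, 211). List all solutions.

42, 169

Since 211 ≡ 3 (mod 4), a square root of 76 is 76^((211+1)/4) = 76^53 mod 211.
Repeated squaring: 76^2≡79, 76^4≡122, 76^8≡114, 76^16≡125, 76^32≡11 (mod 211).
76^53 = 76^(32+16+4+1) ≡ 169 (mod 211).
Check: 169² = 28561 ≡ 76 (mod 211). The two roots are 42 and 169.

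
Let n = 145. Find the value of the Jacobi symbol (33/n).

Reciprocity: 33 ≡ 1 and 145 ≡ 1 (mod 4), so (33/145) = +(145/33).
Reduce top mod 33: now compute (13/33).
Reciprocity: 13 ≡ 1 and 33 ≡ 1 (mod 4), so (13/33) = +(33/13).
Reduce top mod 13: now compute (7/13).
Reciprocity: 7 ≡ 3 and 13 ≡ 1 (mod 4), so (7/13) = +(13/7).
Reduce top mod 7: now compute (6/7).
Pull out 2: since 7 ≡ 7 (mod 8), (2/7) = +1.
Reciprocity: 3 ≡ 3 and 7 ≡ 3 (mod 4), so (3/7) = −(7/3).
Reduce top mod 3: now compute (1/3).
Reached (1/3) = 1. Collecting the sign flips along the way, the symbol is -1.

-1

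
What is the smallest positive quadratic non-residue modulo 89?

(2/89) = +1, so 2 is a residue.
(3/89) = −1, so 3 is the smallest positive non-residue mod 89.

3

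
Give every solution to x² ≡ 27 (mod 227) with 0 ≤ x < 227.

77, 150

Since 227 ≡ 3 (mod 4), a square root of 27 is 27^((227+1)/4) = 27^57 mod 227.
Repeated squaring: 27^2≡48, 27^4≡34, 27^8≡21, 27^16≡214, 27^32≡169 (mod 227).
27^57 = 27^(32+16+8+1) ≡ 77 (mod 227).
Check: 77² = 5929 ≡ 27 (mod 227). The two roots are 77 and 150.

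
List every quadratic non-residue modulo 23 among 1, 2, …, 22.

5 7 10 11 14 15 17 19 20 21 22

Square k = 1,…,11 (k and 23−k give the same square):
1²=1, 2²=4, 3²=9, 4²=16, 5²≡2, 6²≡13, 7²≡3, 8²≡18, 9²≡12, 10²≡8, 11²≡6 (mod 23).
The residues are {1, 2, 3, 4, 6, 8, 9, 12, 13, 16, 18}; the non-residues are the remaining 11 nonzero classes.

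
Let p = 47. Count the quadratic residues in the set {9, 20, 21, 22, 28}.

(9/47) = +1 → QR.
(20/47) = -1 → non-residue.
(21/47) = +1 → QR.
(22/47) = -1 → non-residue.
(28/47) = +1 → QR.
Total quadratic residues among the 5: 3.

3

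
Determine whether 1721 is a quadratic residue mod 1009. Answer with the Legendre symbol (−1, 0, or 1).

-1

First reduce: 1721 ≡ 712 (mod 1009).
Pull out 2^3: since 1009 ≡ 1 (mod 8), (2/1009) = +1, so (2/1009)^3 = +1.
Reciprocity: 89 ≡ 1 and 1009 ≡ 1 (mod 4), so (89/1009) = +(1009/89).
Reduce top mod 89: now compute (30/89).
Pull out 2: since 89 ≡ 1 (mod 8), (2/89) = +1.
Reciprocity: 15 ≡ 3 and 89 ≡ 1 (mod 4), so (15/89) = +(89/15).
Reduce top mod 15: now compute (14/15).
Pull out 2: since 15 ≡ 7 (mod 8), (2/15) = +1.
Reciprocity: 7 ≡ 3 and 15 ≡ 3 (mod 4), so (7/15) = −(15/7).
Reduce top mod 7: now compute (1/7).
Reached (1/7) = 1. Collecting the sign flips along the way, the symbol is -1.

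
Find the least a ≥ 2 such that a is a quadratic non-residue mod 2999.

17

(2/2999) = +1, so 2 is a residue.
(3/2999) = +1, so 3 is a residue.
(4/2999) = +1, so 4 is a residue.
(5/2999) = +1, so 5 is a residue.
(6/2999) = +1, so 6 is a residue.
(7/2999) = +1, so 7 is a residue.
(8/2999) = +1, so 8 is a residue.
(9/2999) = +1, so 9 is a residue.
(10/2999) = +1, so 10 is a residue.
(11/2999) = +1, so 11 is a residue.
(12/2999) = +1, so 12 is a residue.
(13/2999) = +1, so 13 is a residue.
(14/2999) = +1, so 14 is a residue.
(15/2999) = +1, so 15 is a residue.
(16/2999) = +1, so 16 is a residue.
(17/2999) = −1, so 17 is the smallest positive non-residue mod 2999.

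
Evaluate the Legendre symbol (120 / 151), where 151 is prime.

Pull out 2^3: since 151 ≡ 7 (mod 8), (2/151) = +1, so (2/151)^3 = +1.
Reciprocity: 15 ≡ 3 and 151 ≡ 3 (mod 4), so (15/151) = −(151/15).
Reduce top mod 15: now compute (1/15).
Reached (1/15) = 1. Collecting the sign flips along the way, the symbol is -1.

-1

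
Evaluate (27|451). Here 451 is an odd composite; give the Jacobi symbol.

-1

Reciprocity: 27 ≡ 3 and 451 ≡ 3 (mod 4), so (27/451) = −(451/27).
Reduce top mod 27: now compute (19/27).
Reciprocity: 19 ≡ 3 and 27 ≡ 3 (mod 4), so (19/27) = −(27/19).
Reduce top mod 19: now compute (8/19).
Pull out 2^3: since 19 ≡ 3 (mod 8), (2/19) = -1, so (2/19)^3 = -1.
Reached (1/19) = 1. Collecting the sign flips along the way, the symbol is -1.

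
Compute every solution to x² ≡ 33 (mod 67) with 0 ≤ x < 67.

Since 67 ≡ 3 (mod 4), a square root of 33 is 33^((67+1)/4) = 33^17 mod 67.
Repeated squaring: 33^2≡17, 33^4≡21, 33^8≡39, 33^16≡47 (mod 67).
33^17 = 33^(16+1) ≡ 10 (mod 67).
Check: 10² = 100 ≡ 33 (mod 67). The two roots are 10 and 57.

10, 57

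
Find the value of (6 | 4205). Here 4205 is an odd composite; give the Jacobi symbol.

Pull out 2: since 4205 ≡ 5 (mod 8), (2/4205) = -1.
Reciprocity: 3 ≡ 3 and 4205 ≡ 1 (mod 4), so (3/4205) = +(4205/3).
Reduce top mod 3: now compute (2/3).
Pull out 2: since 3 ≡ 3 (mod 8), (2/3) = -1.
Reached (1/3) = 1. Collecting the sign flips along the way, the symbol is +1.

1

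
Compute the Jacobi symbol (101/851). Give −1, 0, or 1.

Reciprocity: 101 ≡ 1 and 851 ≡ 3 (mod 4), so (101/851) = +(851/101).
Reduce top mod 101: now compute (43/101).
Reciprocity: 43 ≡ 3 and 101 ≡ 1 (mod 4), so (43/101) = +(101/43).
Reduce top mod 43: now compute (15/43).
Reciprocity: 15 ≡ 3 and 43 ≡ 3 (mod 4), so (15/43) = −(43/15).
Reduce top mod 15: now compute (13/15).
Reciprocity: 13 ≡ 1 and 15 ≡ 3 (mod 4), so (13/15) = +(15/13).
Reduce top mod 13: now compute (2/13).
Pull out 2: since 13 ≡ 5 (mod 8), (2/13) = -1.
Reached (1/13) = 1. Collecting the sign flips along the way, the symbol is +1.

1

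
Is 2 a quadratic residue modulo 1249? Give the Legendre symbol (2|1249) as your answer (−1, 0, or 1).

1

Pull out 2: since 1249 ≡ 1 (mod 8), (2/1249) = +1.
Reached (1/1249) = 1. Collecting the sign flips along the way, the symbol is +1.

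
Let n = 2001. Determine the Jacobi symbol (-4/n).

1

First reduce: -4 ≡ 1997 (mod 2001).
Reciprocity: 1997 ≡ 1 and 2001 ≡ 1 (mod 4), so (1997/2001) = +(2001/1997).
Reduce top mod 1997: now compute (4/1997).
Pull out 2^2: since 1997 ≡ 5 (mod 8), (2/1997) = -1, so (2/1997)^2 = +1.
Reached (1/1997) = 1. Collecting the sign flips along the way, the symbol is +1.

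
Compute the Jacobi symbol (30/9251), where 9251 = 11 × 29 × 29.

-1

Pull out 2: since 9251 ≡ 3 (mod 8), (2/9251) = -1.
Reciprocity: 15 ≡ 3 and 9251 ≡ 3 (mod 4), so (15/9251) = −(9251/15).
Reduce top mod 15: now compute (11/15).
Reciprocity: 11 ≡ 3 and 15 ≡ 3 (mod 4), so (11/15) = −(15/11).
Reduce top mod 11: now compute (4/11).
Pull out 2^2: since 11 ≡ 3 (mod 8), (2/11) = -1, so (2/11)^2 = +1.
Reached (1/11) = 1. Collecting the sign flips along the way, the symbol is -1.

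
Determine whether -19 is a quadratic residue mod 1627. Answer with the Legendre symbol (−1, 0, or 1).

-1

First reduce: -19 ≡ 1608 (mod 1627).
Pull out 2^3: since 1627 ≡ 3 (mod 8), (2/1627) = -1, so (2/1627)^3 = -1.
Reciprocity: 201 ≡ 1 and 1627 ≡ 3 (mod 4), so (201/1627) = +(1627/201).
Reduce top mod 201: now compute (19/201).
Reciprocity: 19 ≡ 3 and 201 ≡ 1 (mod 4), so (19/201) = +(201/19).
Reduce top mod 19: now compute (11/19).
Reciprocity: 11 ≡ 3 and 19 ≡ 3 (mod 4), so (11/19) = −(19/11).
Reduce top mod 11: now compute (8/11).
Pull out 2^3: since 11 ≡ 3 (mod 8), (2/11) = -1, so (2/11)^3 = -1.
Reached (1/11) = 1. Collecting the sign flips along the way, the symbol is -1.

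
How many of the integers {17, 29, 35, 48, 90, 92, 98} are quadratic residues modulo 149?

(17/149) = +1 → QR.
(29/149) = +1 → QR.
(35/149) = +1 → QR.
(48/149) = -1 → non-residue.
(90/149) = -1 → non-residue.
(92/149) = -1 → non-residue.
(98/149) = -1 → non-residue.
Total quadratic residues among the 7: 3.

3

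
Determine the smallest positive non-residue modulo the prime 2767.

3

(2/2767) = +1, so 2 is a residue.
(3/2767) = −1, so 3 is the smallest positive non-residue mod 2767.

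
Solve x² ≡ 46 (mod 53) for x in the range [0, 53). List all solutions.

24, 29

53 ≡ 1 (mod 4), so we find a root by search.
Trying successive values, 24² = 576 ≡ 46 (mod 53). The other root is 53 − 24 = 29.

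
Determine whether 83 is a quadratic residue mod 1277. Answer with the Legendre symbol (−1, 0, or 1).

-1

Reciprocity: 83 ≡ 3 and 1277 ≡ 1 (mod 4), so (83/1277) = +(1277/83).
Reduce top mod 83: now compute (32/83).
Pull out 2^5: since 83 ≡ 3 (mod 8), (2/83) = -1, so (2/83)^5 = -1.
Reached (1/83) = 1. Collecting the sign flips along the way, the symbol is -1.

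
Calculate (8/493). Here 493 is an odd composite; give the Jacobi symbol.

-1

Pull out 2^3: since 493 ≡ 5 (mod 8), (2/493) = -1, so (2/493)^3 = -1.
Reached (1/493) = 1. Collecting the sign flips along the way, the symbol is -1.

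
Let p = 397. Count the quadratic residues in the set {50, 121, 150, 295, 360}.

(50/397) = -1 → non-residue.
(121/397) = +1 → QR.
(150/397) = -1 → non-residue.
(295/397) = +1 → QR.
(360/397) = +1 → QR.
Total quadratic residues among the 5: 3.

3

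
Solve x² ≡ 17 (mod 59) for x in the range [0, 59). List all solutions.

Since 59 ≡ 3 (mod 4), a square root of 17 is 17^((59+1)/4) = 17^15 mod 59.
Repeated squaring: 17^2≡53, 17^4≡36, 17^8≡57 (mod 59).
17^15 = 17^(8+4+2+1) ≡ 28 (mod 59).
Check: 28² = 784 ≡ 17 (mod 59). The two roots are 28 and 31.

28, 31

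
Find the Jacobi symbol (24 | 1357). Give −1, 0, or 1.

Pull out 2^3: since 1357 ≡ 5 (mod 8), (2/1357) = -1, so (2/1357)^3 = -1.
Reciprocity: 3 ≡ 3 and 1357 ≡ 1 (mod 4), so (3/1357) = +(1357/3).
Reduce top mod 3: now compute (1/3).
Reached (1/3) = 1. Collecting the sign flips along the way, the symbol is -1.

-1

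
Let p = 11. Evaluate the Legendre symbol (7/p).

Reciprocity: 7 ≡ 3 and 11 ≡ 3 (mod 4), so (7/11) = −(11/7).
Reduce top mod 7: now compute (4/7).
Pull out 2^2: since 7 ≡ 7 (mod 8), (2/7) = +1, so (2/7)^2 = +1.
Reached (1/7) = 1. Collecting the sign flips along the way, the symbol is -1.

-1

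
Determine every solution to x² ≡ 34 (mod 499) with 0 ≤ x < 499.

Since 499 ≡ 3 (mod 4), a square root of 34 is 34^((499+1)/4) = 34^125 mod 499.
Repeated squaring: 34^2≡158, 34^4≡14, 34^8≡196, 34^16≡492, 34^32≡49, 34^64≡405 (mod 499).
34^125 = 34^(64+32+16+8+4+1) ≡ 287 (mod 499).
Check: 287² = 82369 ≡ 34 (mod 499). The two roots are 212 and 287.

212, 287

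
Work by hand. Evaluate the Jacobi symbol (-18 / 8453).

First reduce: -18 ≡ 8435 (mod 8453).
Reciprocity: 8435 ≡ 3 and 8453 ≡ 1 (mod 4), so (8435/8453) = +(8453/8435).
Reduce top mod 8435: now compute (18/8435).
Pull out 2: since 8435 ≡ 3 (mod 8), (2/8435) = -1.
Reciprocity: 9 ≡ 1 and 8435 ≡ 3 (mod 4), so (9/8435) = +(8435/9).
Reduce top mod 9: now compute (2/9).
Pull out 2: since 9 ≡ 1 (mod 8), (2/9) = +1.
Reached (1/9) = 1. Collecting the sign flips along the way, the symbol is -1.

-1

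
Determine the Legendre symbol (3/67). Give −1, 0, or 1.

-1

Reciprocity: 3 ≡ 3 and 67 ≡ 3 (mod 4), so (3/67) = −(67/3).
Reduce top mod 3: now compute (1/3).
Reached (1/3) = 1. Collecting the sign flips along the way, the symbol is -1.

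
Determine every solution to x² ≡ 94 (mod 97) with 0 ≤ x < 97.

97 ≡ 1 (mod 4), so we find a root by search.
Trying successive values, 26² = 676 ≡ 94 (mod 97). The other root is 97 − 26 = 71.

26, 71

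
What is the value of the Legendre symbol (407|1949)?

-1

Reciprocity: 407 ≡ 3 and 1949 ≡ 1 (mod 4), so (407/1949) = +(1949/407).
Reduce top mod 407: now compute (321/407).
Reciprocity: 321 ≡ 1 and 407 ≡ 3 (mod 4), so (321/407) = +(407/321).
Reduce top mod 321: now compute (86/321).
Pull out 2: since 321 ≡ 1 (mod 8), (2/321) = +1.
Reciprocity: 43 ≡ 3 and 321 ≡ 1 (mod 4), so (43/321) = +(321/43).
Reduce top mod 43: now compute (20/43).
Pull out 2^2: since 43 ≡ 3 (mod 8), (2/43) = -1, so (2/43)^2 = +1.
Reciprocity: 5 ≡ 1 and 43 ≡ 3 (mod 4), so (5/43) = +(43/5).
Reduce top mod 5: now compute (3/5).
Reciprocity: 3 ≡ 3 and 5 ≡ 1 (mod 4), so (3/5) = +(5/3).
Reduce top mod 3: now compute (2/3).
Pull out 2: since 3 ≡ 3 (mod 8), (2/3) = -1.
Reached (1/3) = 1. Collecting the sign flips along the way, the symbol is -1.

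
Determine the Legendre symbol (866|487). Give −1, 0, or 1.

1

Euler's criterion: (866/487) ≡ 379^243 (mod 487).
379^2 ≡ 463 (mod 487)
379^4 ≡ 89 (mod 487)
379^8 ≡ 129 (mod 487)
379^16 ≡ 83 (mod 487)
379^32 ≡ 71 (mod 487)
379^64 ≡ 171 (mod 487)
379^128 ≡ 21 (mod 487)
379^243 = 379^(128+64+32+16+2+1) ≡ 1 (mod 487).
Result is 1, so (866/487) = 1.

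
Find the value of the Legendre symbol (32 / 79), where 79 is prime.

Euler's criterion: (32/79) ≡ 32^39 (mod 79).
32^2 ≡ 76 (mod 79)
32^4 ≡ 9 (mod 79)
32^8 ≡ 2 (mod 79)
32^16 ≡ 4 (mod 79)
32^32 ≡ 16 (mod 79)
32^39 = 32^(32+4+2+1) ≡ 1 (mod 79).
Result is 1, so (32/79) = 1.

1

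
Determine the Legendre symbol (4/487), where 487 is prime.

1

Euler's criterion: (4/487) ≡ 4^243 (mod 487).
4^2 ≡ 16 (mod 487)
4^4 ≡ 256 (mod 487)
4^8 ≡ 278 (mod 487)
4^16 ≡ 338 (mod 487)
4^32 ≡ 286 (mod 487)
4^64 ≡ 467 (mod 487)
4^128 ≡ 400 (mod 487)
4^243 = 4^(128+64+32+16+2+1) ≡ 1 (mod 487).
Result is 1, so (4/487) = 1.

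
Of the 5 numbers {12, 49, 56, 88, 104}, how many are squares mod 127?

3

(12/127) = -1 → non-residue.
(49/127) = +1 → QR.
(56/127) = -1 → non-residue.
(88/127) = +1 → QR.
(104/127) = +1 → QR.
Total quadratic residues among the 5: 3.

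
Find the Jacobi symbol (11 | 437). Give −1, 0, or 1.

-1

Reciprocity: 11 ≡ 3 and 437 ≡ 1 (mod 4), so (11/437) = +(437/11).
Reduce top mod 11: now compute (8/11).
Pull out 2^3: since 11 ≡ 3 (mod 8), (2/11) = -1, so (2/11)^3 = -1.
Reached (1/11) = 1. Collecting the sign flips along the way, the symbol is -1.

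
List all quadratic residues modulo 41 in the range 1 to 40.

1 2 4 5 8 9 10 16 18 20 21 23 25 31 32 33 36 37 39 40

Square k = 1,…,20 (k and 41−k give the same square):
1²=1, 2²=4, 3²=9, 4²=16, 5²=25, 6²=36, 7²≡8, 8²≡23, 9²≡40, 10²≡18, 11²≡39, 12²≡21, 13²≡5, 14²≡32, 15²≡20, 16²≡10, 17²≡2, 18²≡37, 19²≡33, 20²≡31 (mod 41).
So the quadratic residues mod 41 are {1, 2, 4, 5, 8, 9, 10, 16, 18, 20, 21, 23, 25, 31, 32, 33, 36, 37, 39, 40}.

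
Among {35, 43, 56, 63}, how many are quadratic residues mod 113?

2

(35/113) = -1 → non-residue.
(43/113) = -1 → non-residue.
(56/113) = +1 → QR.
(63/113) = +1 → QR.
Total quadratic residues among the 4: 2.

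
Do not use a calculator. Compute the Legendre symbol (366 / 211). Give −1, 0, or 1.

-1

First reduce: 366 ≡ 155 (mod 211).
Reciprocity: 155 ≡ 3 and 211 ≡ 3 (mod 4), so (155/211) = −(211/155).
Reduce top mod 155: now compute (56/155).
Pull out 2^3: since 155 ≡ 3 (mod 8), (2/155) = -1, so (2/155)^3 = -1.
Reciprocity: 7 ≡ 3 and 155 ≡ 3 (mod 4), so (7/155) = −(155/7).
Reduce top mod 7: now compute (1/7).
Reached (1/7) = 1. Collecting the sign flips along the way, the symbol is -1.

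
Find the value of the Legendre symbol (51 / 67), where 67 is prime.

Euler's criterion: (51/67) ≡ 51^33 (mod 67).
51^2 ≡ 55 (mod 67)
51^4 ≡ 10 (mod 67)
51^8 ≡ 33 (mod 67)
51^16 ≡ 17 (mod 67)
51^32 ≡ 21 (mod 67)
51^33 = 51^(32+1) ≡ 66 (mod 67).
Result is 66 ≡ −1, so (51/67) = −1.

-1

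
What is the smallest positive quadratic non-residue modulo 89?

(2/89) = +1, so 2 is a residue.
(3/89) = −1, so 3 is the smallest positive non-residue mod 89.

3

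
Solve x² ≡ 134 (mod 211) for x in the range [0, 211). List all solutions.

61, 150

Since 211 ≡ 3 (mod 4), a square root of 134 is 134^((211+1)/4) = 134^53 mod 211.
Repeated squaring: 134^2≡21, 134^4≡19, 134^8≡150, 134^16≡134, 134^32≡21 (mod 211).
134^53 = 134^(32+16+4+1) ≡ 150 (mod 211).
Check: 150² = 22500 ≡ 134 (mod 211). The two roots are 61 and 150.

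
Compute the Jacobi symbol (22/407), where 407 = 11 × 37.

0

Pull out 2: since 407 ≡ 7 (mod 8), (2/407) = +1.
Reciprocity: 11 ≡ 3 and 407 ≡ 3 (mod 4), so (11/407) = −(407/11).
Reduce top mod 11: now compute (0/11).
Top reduces to 0: gcd > 1, so the symbol is 0.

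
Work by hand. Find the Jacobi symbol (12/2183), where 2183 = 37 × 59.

Pull out 2^2: since 2183 ≡ 7 (mod 8), (2/2183) = +1, so (2/2183)^2 = +1.
Reciprocity: 3 ≡ 3 and 2183 ≡ 3 (mod 4), so (3/2183) = −(2183/3).
Reduce top mod 3: now compute (2/3).
Pull out 2: since 3 ≡ 3 (mod 8), (2/3) = -1.
Reached (1/3) = 1. Collecting the sign flips along the way, the symbol is +1.

1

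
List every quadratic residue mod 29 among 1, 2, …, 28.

1 4 5 6 7 9 13 16 20 22 23 24 25 28

Square k = 1,…,14 (k and 29−k give the same square):
1²=1, 2²=4, 3²=9, 4²=16, 5²=25, 6²≡7, 7²≡20, 8²≡6, 9²≡23, 10²≡13, 11²≡5, 12²≡28, 13²≡24, 14²≡22 (mod 29).
So the quadratic residues mod 29 are {1, 4, 5, 6, 7, 9, 13, 16, 20, 22, 23, 24, 25, 28}.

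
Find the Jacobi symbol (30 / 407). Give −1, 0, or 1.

Pull out 2: since 407 ≡ 7 (mod 8), (2/407) = +1.
Reciprocity: 15 ≡ 3 and 407 ≡ 3 (mod 4), so (15/407) = −(407/15).
Reduce top mod 15: now compute (2/15).
Pull out 2: since 15 ≡ 7 (mod 8), (2/15) = +1.
Reached (1/15) = 1. Collecting the sign flips along the way, the symbol is -1.

-1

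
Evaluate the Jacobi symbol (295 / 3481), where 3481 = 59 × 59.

Reciprocity: 295 ≡ 3 and 3481 ≡ 1 (mod 4), so (295/3481) = +(3481/295).
Reduce top mod 295: now compute (236/295).
Pull out 2^2: since 295 ≡ 7 (mod 8), (2/295) = +1, so (2/295)^2 = +1.
Reciprocity: 59 ≡ 3 and 295 ≡ 3 (mod 4), so (59/295) = −(295/59).
Reduce top mod 59: now compute (0/59).
Top reduces to 0: gcd > 1, so the symbol is 0.

0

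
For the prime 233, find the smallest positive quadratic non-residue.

3

(2/233) = +1, so 2 is a residue.
(3/233) = −1, so 3 is the smallest positive non-residue mod 233.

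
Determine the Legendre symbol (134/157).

Pull out 2: since 157 ≡ 5 (mod 8), (2/157) = -1.
Reciprocity: 67 ≡ 3 and 157 ≡ 1 (mod 4), so (67/157) = +(157/67).
Reduce top mod 67: now compute (23/67).
Reciprocity: 23 ≡ 3 and 67 ≡ 3 (mod 4), so (23/67) = −(67/23).
Reduce top mod 23: now compute (21/23).
Reciprocity: 21 ≡ 1 and 23 ≡ 3 (mod 4), so (21/23) = +(23/21).
Reduce top mod 21: now compute (2/21).
Pull out 2: since 21 ≡ 5 (mod 8), (2/21) = -1.
Reached (1/21) = 1. Collecting the sign flips along the way, the symbol is -1.

-1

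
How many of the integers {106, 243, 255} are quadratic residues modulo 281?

1

(106/281) = +1 → QR.
(243/281) = -1 → non-residue.
(255/281) = -1 → non-residue.
Total quadratic residues among the 3: 1.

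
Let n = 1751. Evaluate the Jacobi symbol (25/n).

Reciprocity: 25 ≡ 1 and 1751 ≡ 3 (mod 4), so (25/1751) = +(1751/25).
Reduce top mod 25: now compute (1/25).
Reached (1/25) = 1. Collecting the sign flips along the way, the symbol is +1.

1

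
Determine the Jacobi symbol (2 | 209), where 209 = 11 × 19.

1

Pull out 2: since 209 ≡ 1 (mod 8), (2/209) = +1.
Reached (1/209) = 1. Collecting the sign flips along the way, the symbol is +1.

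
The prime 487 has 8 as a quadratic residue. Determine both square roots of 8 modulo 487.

Since 487 ≡ 3 (mod 4), a square root of 8 is 8^((487+1)/4) = 8^122 mod 487.
Repeated squaring: 8^2≡64, 8^4≡200, 8^8≡66, 8^16≡460, 8^32≡242, 8^64≡124 (mod 487).
8^122 = 8^(64+32+16+8+2) ≡ 182 (mod 487).
Check: 182² = 33124 ≡ 8 (mod 487). The two roots are 182 and 305.

182, 305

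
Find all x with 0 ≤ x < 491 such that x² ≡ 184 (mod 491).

222, 269

Since 491 ≡ 3 (mod 4), a square root of 184 is 184^((491+1)/4) = 184^123 mod 491.
Repeated squaring: 184^2≡468, 184^4≡38, 184^8≡462, 184^16≡350, 184^32≡241, 184^64≡143 (mod 491).
184^123 = 184^(64+32+16+8+2+1) ≡ 269 (mod 491).
Check: 269² = 72361 ≡ 184 (mod 491). The two roots are 222 and 269.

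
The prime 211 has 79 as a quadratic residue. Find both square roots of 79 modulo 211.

76, 135

Since 211 ≡ 3 (mod 4), a square root of 79 is 79^((211+1)/4) = 79^53 mod 211.
Repeated squaring: 79^2≡122, 79^4≡114, 79^8≡125, 79^16≡11, 79^32≡121 (mod 211).
79^53 = 79^(32+16+4+1) ≡ 76 (mod 211).
Check: 76² = 5776 ≡ 79 (mod 211). The two roots are 76 and 135.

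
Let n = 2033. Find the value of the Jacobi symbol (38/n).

0

Pull out 2: since 2033 ≡ 1 (mod 8), (2/2033) = +1.
Reciprocity: 19 ≡ 3 and 2033 ≡ 1 (mod 4), so (19/2033) = +(2033/19).
Reduce top mod 19: now compute (0/19).
Top reduces to 0: gcd > 1, so the symbol is 0.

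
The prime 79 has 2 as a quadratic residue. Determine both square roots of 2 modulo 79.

9, 70

Since 79 ≡ 3 (mod 4), a square root of 2 is 2^((79+1)/4) = 2^20 mod 79.
Repeated squaring: 2^2≡4, 2^4≡16, 2^8≡19, 2^16≡45 (mod 79).
2^20 = 2^(16+4) ≡ 9 (mod 79).
Check: 9² = 81 ≡ 2 (mod 79). The two roots are 9 and 70.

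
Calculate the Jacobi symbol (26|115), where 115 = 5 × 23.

Pull out 2: since 115 ≡ 3 (mod 8), (2/115) = -1.
Reciprocity: 13 ≡ 1 and 115 ≡ 3 (mod 4), so (13/115) = +(115/13).
Reduce top mod 13: now compute (11/13).
Reciprocity: 11 ≡ 3 and 13 ≡ 1 (mod 4), so (11/13) = +(13/11).
Reduce top mod 11: now compute (2/11).
Pull out 2: since 11 ≡ 3 (mod 8), (2/11) = -1.
Reached (1/11) = 1. Collecting the sign flips along the way, the symbol is +1.

1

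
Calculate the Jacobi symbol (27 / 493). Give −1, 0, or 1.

1

Reciprocity: 27 ≡ 3 and 493 ≡ 1 (mod 4), so (27/493) = +(493/27).
Reduce top mod 27: now compute (7/27).
Reciprocity: 7 ≡ 3 and 27 ≡ 3 (mod 4), so (7/27) = −(27/7).
Reduce top mod 7: now compute (6/7).
Pull out 2: since 7 ≡ 7 (mod 8), (2/7) = +1.
Reciprocity: 3 ≡ 3 and 7 ≡ 3 (mod 4), so (3/7) = −(7/3).
Reduce top mod 3: now compute (1/3).
Reached (1/3) = 1. Collecting the sign flips along the way, the symbol is +1.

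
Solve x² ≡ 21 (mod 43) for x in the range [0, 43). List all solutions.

Since 43 ≡ 3 (mod 4), a square root of 21 is 21^((43+1)/4) = 21^11 mod 43.
Repeated squaring: 21^2≡11, 21^4≡35, 21^8≡21 (mod 43).
21^11 = 21^(8+2+1) ≡ 35 (mod 43).
Check: 35² = 1225 ≡ 21 (mod 43). The two roots are 8 and 35.

8, 35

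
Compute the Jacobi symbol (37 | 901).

Reciprocity: 37 ≡ 1 and 901 ≡ 1 (mod 4), so (37/901) = +(901/37).
Reduce top mod 37: now compute (13/37).
Reciprocity: 13 ≡ 1 and 37 ≡ 1 (mod 4), so (13/37) = +(37/13).
Reduce top mod 13: now compute (11/13).
Reciprocity: 11 ≡ 3 and 13 ≡ 1 (mod 4), so (11/13) = +(13/11).
Reduce top mod 11: now compute (2/11).
Pull out 2: since 11 ≡ 3 (mod 8), (2/11) = -1.
Reached (1/11) = 1. Collecting the sign flips along the way, the symbol is -1.

-1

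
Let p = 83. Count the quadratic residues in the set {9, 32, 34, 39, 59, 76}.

2

(9/83) = +1 → QR.
(32/83) = -1 → non-residue.
(34/83) = -1 → non-residue.
(39/83) = -1 → non-residue.
(59/83) = +1 → QR.
(76/83) = -1 → non-residue.
Total quadratic residues among the 6: 2.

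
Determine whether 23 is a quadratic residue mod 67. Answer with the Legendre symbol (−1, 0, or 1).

Reciprocity: 23 ≡ 3 and 67 ≡ 3 (mod 4), so (23/67) = −(67/23).
Reduce top mod 23: now compute (21/23).
Reciprocity: 21 ≡ 1 and 23 ≡ 3 (mod 4), so (21/23) = +(23/21).
Reduce top mod 21: now compute (2/21).
Pull out 2: since 21 ≡ 5 (mod 8), (2/21) = -1.
Reached (1/21) = 1. Collecting the sign flips along the way, the symbol is +1.

1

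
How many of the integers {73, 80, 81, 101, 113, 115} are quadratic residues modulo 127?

(73/127) = +1 → QR.
(80/127) = -1 → non-residue.
(81/127) = +1 → QR.
(101/127) = -1 → non-residue.
(113/127) = +1 → QR.
(115/127) = +1 → QR.
Total quadratic residues among the 6: 4.

4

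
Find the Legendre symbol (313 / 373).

-1

Euler's criterion: (313/373) ≡ 313^186 (mod 373).
313^2 ≡ 243 (mod 373)
313^4 ≡ 115 (mod 373)
313^8 ≡ 170 (mod 373)
313^16 ≡ 179 (mod 373)
313^32 ≡ 336 (mod 373)
313^64 ≡ 250 (mod 373)
313^128 ≡ 209 (mod 373)
313^186 = 313^(128+32+16+8+2) ≡ 372 (mod 373).
Result is 372 ≡ −1, so (313/373) = −1.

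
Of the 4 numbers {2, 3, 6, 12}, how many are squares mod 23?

(2/23) = +1 → QR.
(3/23) = +1 → QR.
(6/23) = +1 → QR.
(12/23) = +1 → QR.
Total quadratic residues among the 4: 4.

4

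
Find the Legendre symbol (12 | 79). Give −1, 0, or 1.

-1

Pull out 2^2: since 79 ≡ 7 (mod 8), (2/79) = +1, so (2/79)^2 = +1.
Reciprocity: 3 ≡ 3 and 79 ≡ 3 (mod 4), so (3/79) = −(79/3).
Reduce top mod 3: now compute (1/3).
Reached (1/3) = 1. Collecting the sign flips along the way, the symbol is -1.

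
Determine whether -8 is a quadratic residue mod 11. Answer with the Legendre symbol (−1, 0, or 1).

1

Euler's criterion: (-8/11) ≡ 3^5 (mod 11).
3^2 ≡ 9 (mod 11)
3^4 ≡ 4 (mod 11)
3^5 = 3^(4+1) ≡ 1 (mod 11).
Result is 1, so (-8/11) = 1.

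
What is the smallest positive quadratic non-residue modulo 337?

(2/337) = +1, so 2 is a residue.
(3/337) = +1, so 3 is a residue.
(4/337) = +1, so 4 is a residue.
(5/337) = −1, so 5 is the smallest positive non-residue mod 337.

5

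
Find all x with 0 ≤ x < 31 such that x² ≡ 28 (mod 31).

Since 31 ≡ 3 (mod 4), a square root of 28 is 28^((31+1)/4) = 28^8 mod 31.
Repeated squaring: 28^2≡9, 28^4≡19, 28^8≡20 (mod 31).
28^8 = 28^(8) ≡ 20 (mod 31).
Check: 20² = 400 ≡ 28 (mod 31). The two roots are 11 and 20.

11, 20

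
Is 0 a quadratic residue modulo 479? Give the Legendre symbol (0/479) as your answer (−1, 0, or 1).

0

Top reduces to 0: gcd > 1, so the symbol is 0.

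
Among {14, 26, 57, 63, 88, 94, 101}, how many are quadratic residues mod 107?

3

(14/107) = +1 → QR.
(26/107) = -1 → non-residue.
(57/107) = +1 → QR.
(63/107) = -1 → non-residue.
(88/107) = -1 → non-residue.
(94/107) = -1 → non-residue.
(101/107) = +1 → QR.
Total quadratic residues among the 7: 3.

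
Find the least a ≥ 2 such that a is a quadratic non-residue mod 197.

2

(2/197) = −1, so 2 is the smallest positive non-residue mod 197.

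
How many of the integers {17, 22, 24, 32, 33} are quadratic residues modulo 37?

1

(17/37) = -1 → non-residue.
(22/37) = -1 → non-residue.
(24/37) = -1 → non-residue.
(32/37) = -1 → non-residue.
(33/37) = +1 → QR.
Total quadratic residues among the 5: 1.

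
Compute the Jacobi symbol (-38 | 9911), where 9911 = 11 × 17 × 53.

First reduce: -38 ≡ 9873 (mod 9911).
Reciprocity: 9873 ≡ 1 and 9911 ≡ 3 (mod 4), so (9873/9911) = +(9911/9873).
Reduce top mod 9873: now compute (38/9873).
Pull out 2: since 9873 ≡ 1 (mod 8), (2/9873) = +1.
Reciprocity: 19 ≡ 3 and 9873 ≡ 1 (mod 4), so (19/9873) = +(9873/19).
Reduce top mod 19: now compute (12/19).
Pull out 2^2: since 19 ≡ 3 (mod 8), (2/19) = -1, so (2/19)^2 = +1.
Reciprocity: 3 ≡ 3 and 19 ≡ 3 (mod 4), so (3/19) = −(19/3).
Reduce top mod 3: now compute (1/3).
Reached (1/3) = 1. Collecting the sign flips along the way, the symbol is -1.

-1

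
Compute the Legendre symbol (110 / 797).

Euler's criterion: (110/797) ≡ 110^398 (mod 797).
110^2 ≡ 145 (mod 797)
110^4 ≡ 303 (mod 797)
110^8 ≡ 154 (mod 797)
110^16 ≡ 603 (mod 797)
110^32 ≡ 177 (mod 797)
110^64 ≡ 246 (mod 797)
110^128 ≡ 741 (mod 797)
110^256 ≡ 745 (mod 797)
110^398 = 110^(256+128+8+4+2) ≡ 1 (mod 797).
Result is 1, so (110/797) = 1.

1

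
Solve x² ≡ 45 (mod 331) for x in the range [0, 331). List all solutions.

Since 331 ≡ 3 (mod 4), a square root of 45 is 45^((331+1)/4) = 45^83 mod 331.
Repeated squaring: 45^2≡39, 45^4≡197, 45^8≡82, 45^16≡104, 45^32≡224, 45^64≡195 (mod 331).
45^83 = 45^(64+16+2+1) ≡ 294 (mod 331).
Check: 294² = 86436 ≡ 45 (mod 331). The two roots are 37 and 294.

37, 294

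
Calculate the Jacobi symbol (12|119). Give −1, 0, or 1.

1

Pull out 2^2: since 119 ≡ 7 (mod 8), (2/119) = +1, so (2/119)^2 = +1.
Reciprocity: 3 ≡ 3 and 119 ≡ 3 (mod 4), so (3/119) = −(119/3).
Reduce top mod 3: now compute (2/3).
Pull out 2: since 3 ≡ 3 (mod 8), (2/3) = -1.
Reached (1/3) = 1. Collecting the sign flips along the way, the symbol is +1.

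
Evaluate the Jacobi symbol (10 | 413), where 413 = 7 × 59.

1

Pull out 2: since 413 ≡ 5 (mod 8), (2/413) = -1.
Reciprocity: 5 ≡ 1 and 413 ≡ 1 (mod 4), so (5/413) = +(413/5).
Reduce top mod 5: now compute (3/5).
Reciprocity: 3 ≡ 3 and 5 ≡ 1 (mod 4), so (3/5) = +(5/3).
Reduce top mod 3: now compute (2/3).
Pull out 2: since 3 ≡ 3 (mod 8), (2/3) = -1.
Reached (1/3) = 1. Collecting the sign flips along the way, the symbol is +1.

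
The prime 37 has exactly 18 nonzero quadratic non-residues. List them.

Square k = 1,…,18 (k and 37−k give the same square):
1²=1, 2²=4, 3²=9, 4²=16, 5²=25, 6²=36, 7²≡12, 8²≡27, 9²≡7, 10²≡26, 11²≡10, 12²≡33, 13²≡21, 14²≡11, 15²≡3, 16²≡34, 17²≡30, 18²≡28 (mod 37).
The residues are {1, 3, 4, 7, 9, 10, 11, 12, 16, 21, 25, 26, 27, 28, 30, 33, 34, 36}; the non-residues are the remaining 18 nonzero classes.

2 5 6 8 13 14 15 17 18 19 20 22 23 24 29 31 32 35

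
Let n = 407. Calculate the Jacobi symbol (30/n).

Pull out 2: since 407 ≡ 7 (mod 8), (2/407) = +1.
Reciprocity: 15 ≡ 3 and 407 ≡ 3 (mod 4), so (15/407) = −(407/15).
Reduce top mod 15: now compute (2/15).
Pull out 2: since 15 ≡ 7 (mod 8), (2/15) = +1.
Reached (1/15) = 1. Collecting the sign flips along the way, the symbol is -1.

-1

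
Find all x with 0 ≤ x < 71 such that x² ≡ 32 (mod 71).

Since 71 ≡ 3 (mod 4), a square root of 32 is 32^((71+1)/4) = 32^18 mod 71.
Repeated squaring: 32^2≡30, 32^4≡48, 32^8≡32, 32^16≡30 (mod 71).
32^18 = 32^(16+2) ≡ 48 (mod 71).
Check: 48² = 2304 ≡ 32 (mod 71). The two roots are 23 and 48.

23, 48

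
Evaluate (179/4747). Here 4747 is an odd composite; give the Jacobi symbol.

-1

Reciprocity: 179 ≡ 3 and 4747 ≡ 3 (mod 4), so (179/4747) = −(4747/179).
Reduce top mod 179: now compute (93/179).
Reciprocity: 93 ≡ 1 and 179 ≡ 3 (mod 4), so (93/179) = +(179/93).
Reduce top mod 93: now compute (86/93).
Pull out 2: since 93 ≡ 5 (mod 8), (2/93) = -1.
Reciprocity: 43 ≡ 3 and 93 ≡ 1 (mod 4), so (43/93) = +(93/43).
Reduce top mod 43: now compute (7/43).
Reciprocity: 7 ≡ 3 and 43 ≡ 3 (mod 4), so (7/43) = −(43/7).
Reduce top mod 7: now compute (1/7).
Reached (1/7) = 1. Collecting the sign flips along the way, the symbol is -1.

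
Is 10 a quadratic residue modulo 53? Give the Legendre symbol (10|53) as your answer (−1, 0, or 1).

1

Pull out 2: since 53 ≡ 5 (mod 8), (2/53) = -1.
Reciprocity: 5 ≡ 1 and 53 ≡ 1 (mod 4), so (5/53) = +(53/5).
Reduce top mod 5: now compute (3/5).
Reciprocity: 3 ≡ 3 and 5 ≡ 1 (mod 4), so (3/5) = +(5/3).
Reduce top mod 3: now compute (2/3).
Pull out 2: since 3 ≡ 3 (mod 8), (2/3) = -1.
Reached (1/3) = 1. Collecting the sign flips along the way, the symbol is +1.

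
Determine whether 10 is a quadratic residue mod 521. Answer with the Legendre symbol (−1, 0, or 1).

Pull out 2: since 521 ≡ 1 (mod 8), (2/521) = +1.
Reciprocity: 5 ≡ 1 and 521 ≡ 1 (mod 4), so (5/521) = +(521/5).
Reduce top mod 5: now compute (1/5).
Reached (1/5) = 1. Collecting the sign flips along the way, the symbol is +1.

1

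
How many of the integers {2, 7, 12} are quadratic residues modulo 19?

(2/19) = -1 → non-residue.
(7/19) = +1 → QR.
(12/19) = -1 → non-residue.
Total quadratic residues among the 3: 1.

1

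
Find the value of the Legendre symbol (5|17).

-1

Reciprocity: 5 ≡ 1 and 17 ≡ 1 (mod 4), so (5/17) = +(17/5).
Reduce top mod 5: now compute (2/5).
Pull out 2: since 5 ≡ 5 (mod 8), (2/5) = -1.
Reached (1/5) = 1. Collecting the sign flips along the way, the symbol is -1.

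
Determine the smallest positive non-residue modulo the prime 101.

(2/101) = −1, so 2 is the smallest positive non-residue mod 101.

2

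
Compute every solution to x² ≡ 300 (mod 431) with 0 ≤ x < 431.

Since 431 ≡ 3 (mod 4), a square root of 300 is 300^((431+1)/4) = 300^108 mod 431.
Repeated squaring: 300^2≡352, 300^4≡207, 300^8≡180, 300^16≡75, 300^32≡22, 300^64≡53 (mod 431).
300^108 = 300^(64+32+8+4) ≡ 360 (mod 431).
Check: 360² = 129600 ≡ 300 (mod 431). The two roots are 71 and 360.

71, 360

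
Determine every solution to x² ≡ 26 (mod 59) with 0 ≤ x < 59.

12, 47

Since 59 ≡ 3 (mod 4), a square root of 26 is 26^((59+1)/4) = 26^15 mod 59.
Repeated squaring: 26^2≡27, 26^4≡21, 26^8≡28 (mod 59).
26^15 = 26^(8+4+2+1) ≡ 12 (mod 59).
Check: 12² = 144 ≡ 26 (mod 59). The two roots are 12 and 47.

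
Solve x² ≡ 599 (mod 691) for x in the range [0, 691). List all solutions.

245, 446

Since 691 ≡ 3 (mod 4), a square root of 599 is 599^((691+1)/4) = 599^173 mod 691.
Repeated squaring: 599^2≡172, 599^4≡562, 599^8≡57, 599^16≡485, 599^32≡285, 599^64≡378, 599^128≡538 (mod 691).
599^173 = 599^(128+32+8+4+1) ≡ 245 (mod 691).
Check: 245² = 60025 ≡ 599 (mod 691). The two roots are 245 and 446.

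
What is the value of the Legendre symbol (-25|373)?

First reduce: -25 ≡ 348 (mod 373).
Pull out 2^2: since 373 ≡ 5 (mod 8), (2/373) = -1, so (2/373)^2 = +1.
Reciprocity: 87 ≡ 3 and 373 ≡ 1 (mod 4), so (87/373) = +(373/87).
Reduce top mod 87: now compute (25/87).
Reciprocity: 25 ≡ 1 and 87 ≡ 3 (mod 4), so (25/87) = +(87/25).
Reduce top mod 25: now compute (12/25).
Pull out 2^2: since 25 ≡ 1 (mod 8), (2/25) = +1, so (2/25)^2 = +1.
Reciprocity: 3 ≡ 3 and 25 ≡ 1 (mod 4), so (3/25) = +(25/3).
Reduce top mod 3: now compute (1/3).
Reached (1/3) = 1. Collecting the sign flips along the way, the symbol is +1.

1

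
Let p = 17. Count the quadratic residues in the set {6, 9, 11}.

(6/17) = -1 → non-residue.
(9/17) = +1 → QR.
(11/17) = -1 → non-residue.
Total quadratic residues among the 3: 1.

1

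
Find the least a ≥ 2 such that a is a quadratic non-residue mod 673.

5

(2/673) = +1, so 2 is a residue.
(3/673) = +1, so 3 is a residue.
(4/673) = +1, so 4 is a residue.
(5/673) = −1, so 5 is the smallest positive non-residue mod 673.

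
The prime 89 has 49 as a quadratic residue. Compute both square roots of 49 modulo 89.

7, 82

89 ≡ 1 (mod 4), so we find a root by search.
Trying successive values, 7² = 49 ≡ 49 (mod 89). The other root is 89 − 7 = 82.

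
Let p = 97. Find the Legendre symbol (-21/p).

-1

Euler's criterion: (-21/97) ≡ 76^48 (mod 97).
76^2 ≡ 53 (mod 97)
76^4 ≡ 93 (mod 97)
76^8 ≡ 16 (mod 97)
76^16 ≡ 62 (mod 97)
76^32 ≡ 61 (mod 97)
76^48 = 76^(32+16) ≡ 96 (mod 97).
Result is 96 ≡ −1, so (-21/97) = −1.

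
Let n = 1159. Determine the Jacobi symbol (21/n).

Reciprocity: 21 ≡ 1 and 1159 ≡ 3 (mod 4), so (21/1159) = +(1159/21).
Reduce top mod 21: now compute (4/21).
Pull out 2^2: since 21 ≡ 5 (mod 8), (2/21) = -1, so (2/21)^2 = +1.
Reached (1/21) = 1. Collecting the sign flips along the way, the symbol is +1.

1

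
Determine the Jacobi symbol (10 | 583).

-1

Pull out 2: since 583 ≡ 7 (mod 8), (2/583) = +1.
Reciprocity: 5 ≡ 1 and 583 ≡ 3 (mod 4), so (5/583) = +(583/5).
Reduce top mod 5: now compute (3/5).
Reciprocity: 3 ≡ 3 and 5 ≡ 1 (mod 4), so (3/5) = +(5/3).
Reduce top mod 3: now compute (2/3).
Pull out 2: since 3 ≡ 3 (mod 8), (2/3) = -1.
Reached (1/3) = 1. Collecting the sign flips along the way, the symbol is -1.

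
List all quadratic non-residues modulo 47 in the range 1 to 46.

5, 10, 11, 13, 15, 19, 20, 22, 23, 26, 29, 30, 31, 33, 35, 38, 39, 40, 41, 43, 44, 45, 46

Square k = 1,…,23 (k and 47−k give the same square):
1²=1, 2²=4, 3²=9, 4²=16, 5²=25, 6²=36, 7²≡2, 8²≡17, 9²≡34, 10²≡6, 11²≡27, 12²≡3, 13²≡28, 14²≡8, 15²≡37, 16²≡21, 17²≡7, 18²≡42, 19²≡32, 20²≡24, 21²≡18, 22²≡14, 23²≡12 (mod 47).
The residues are {1, 2, 3, 4, 6, 7, 8, 9, 12, 14, 16, 17, 18, 21, 24, 25, 27, 28, 32, 34, 36, 37, 42}; the non-residues are the remaining 23 nonzero classes.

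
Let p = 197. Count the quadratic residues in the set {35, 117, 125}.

0

(35/197) = -1 → non-residue.
(117/197) = -1 → non-residue.
(125/197) = -1 → non-residue.
Total quadratic residues among the 3: 0.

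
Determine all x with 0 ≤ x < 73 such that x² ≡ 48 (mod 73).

73 ≡ 1 (mod 4), so we find a root by search.
Trying successive values, 11² = 121 ≡ 48 (mod 73). The other root is 73 − 11 = 62.

11, 62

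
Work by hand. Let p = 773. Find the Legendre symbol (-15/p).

First reduce: -15 ≡ 758 (mod 773).
Pull out 2: since 773 ≡ 5 (mod 8), (2/773) = -1.
Reciprocity: 379 ≡ 3 and 773 ≡ 1 (mod 4), so (379/773) = +(773/379).
Reduce top mod 379: now compute (15/379).
Reciprocity: 15 ≡ 3 and 379 ≡ 3 (mod 4), so (15/379) = −(379/15).
Reduce top mod 15: now compute (4/15).
Pull out 2^2: since 15 ≡ 7 (mod 8), (2/15) = +1, so (2/15)^2 = +1.
Reached (1/15) = 1. Collecting the sign flips along the way, the symbol is +1.

1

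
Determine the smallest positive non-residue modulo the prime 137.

(2/137) = +1, so 2 is a residue.
(3/137) = −1, so 3 is the smallest positive non-residue mod 137.

3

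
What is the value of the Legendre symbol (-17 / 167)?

1

First reduce: -17 ≡ 150 (mod 167).
Pull out 2: since 167 ≡ 7 (mod 8), (2/167) = +1.
Reciprocity: 75 ≡ 3 and 167 ≡ 3 (mod 4), so (75/167) = −(167/75).
Reduce top mod 75: now compute (17/75).
Reciprocity: 17 ≡ 1 and 75 ≡ 3 (mod 4), so (17/75) = +(75/17).
Reduce top mod 17: now compute (7/17).
Reciprocity: 7 ≡ 3 and 17 ≡ 1 (mod 4), so (7/17) = +(17/7).
Reduce top mod 7: now compute (3/7).
Reciprocity: 3 ≡ 3 and 7 ≡ 3 (mod 4), so (3/7) = −(7/3).
Reduce top mod 3: now compute (1/3).
Reached (1/3) = 1. Collecting the sign flips along the way, the symbol is +1.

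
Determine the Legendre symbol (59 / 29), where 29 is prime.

1

Euler's criterion: (59/29) ≡ 1^14 (mod 29).
1^2 ≡ 1 (mod 29)
1^4 ≡ 1 (mod 29)
1^8 ≡ 1 (mod 29)
1^14 = 1^(8+4+2) ≡ 1 (mod 29).
Result is 1, so (59/29) = 1.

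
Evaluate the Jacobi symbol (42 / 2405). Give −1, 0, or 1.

Pull out 2: since 2405 ≡ 5 (mod 8), (2/2405) = -1.
Reciprocity: 21 ≡ 1 and 2405 ≡ 1 (mod 4), so (21/2405) = +(2405/21).
Reduce top mod 21: now compute (11/21).
Reciprocity: 11 ≡ 3 and 21 ≡ 1 (mod 4), so (11/21) = +(21/11).
Reduce top mod 11: now compute (10/11).
Pull out 2: since 11 ≡ 3 (mod 8), (2/11) = -1.
Reciprocity: 5 ≡ 1 and 11 ≡ 3 (mod 4), so (5/11) = +(11/5).
Reduce top mod 5: now compute (1/5).
Reached (1/5) = 1. Collecting the sign flips along the way, the symbol is +1.

1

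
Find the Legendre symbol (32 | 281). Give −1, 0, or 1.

1

Euler's criterion: (32/281) ≡ 32^140 (mod 281).
32^2 ≡ 181 (mod 281)
32^4 ≡ 165 (mod 281)
32^8 ≡ 249 (mod 281)
32^16 ≡ 181 (mod 281)
32^32 ≡ 165 (mod 281)
32^64 ≡ 249 (mod 281)
32^128 ≡ 181 (mod 281)
32^140 = 32^(128+8+4) ≡ 1 (mod 281).
Result is 1, so (32/281) = 1.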